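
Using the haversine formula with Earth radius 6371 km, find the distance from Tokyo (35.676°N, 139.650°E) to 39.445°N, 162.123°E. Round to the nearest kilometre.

Δλ = 162.123 − 139.650 = 22.473°.
Δφ = 39.445 − 35.676 = 3.769°.
a = sin²(Δφ/2) + cos φ₁ · cos φ₂ · sin²(Δλ/2) = 0.024900.
c = 2·atan2(√a, √(1−a)) = 0.31692 rad → d = 6371·c ≈ 2019.11 km.

2019 km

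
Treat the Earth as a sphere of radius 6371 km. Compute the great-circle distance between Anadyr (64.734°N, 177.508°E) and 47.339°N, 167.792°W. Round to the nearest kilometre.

Δλ = -167.792 − 177.508 = -345.300°; wrapped into (−180°, 180°]: 14.700°.
Δφ = 47.339 − 64.734 = -17.395°.
a = sin²(Δφ/2) + cos φ₁ · cos φ₂ · sin²(Δλ/2) = 0.027601.
c = 2·atan2(√a, √(1−a)) = 0.33382 rad → d = 6371·c ≈ 2126.74 km.

2127 km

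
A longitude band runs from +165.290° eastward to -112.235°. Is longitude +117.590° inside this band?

Band width going east from +165.290° to -112.235°: ((-112.235 − 165.290) mod 360) = 82.475°.
Offset of +117.590° east of the west edge: ((117.590 − 165.290) mod 360) = 312.300°.
312.300° > 82.475° ⇒ outside.

No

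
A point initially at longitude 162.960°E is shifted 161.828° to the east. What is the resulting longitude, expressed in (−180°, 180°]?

35.212°W

Start at +162.960°; shift +161.828° → +324.788°.
+324.788° lies outside (−180°, 180°]; subtract 360° → -35.212°.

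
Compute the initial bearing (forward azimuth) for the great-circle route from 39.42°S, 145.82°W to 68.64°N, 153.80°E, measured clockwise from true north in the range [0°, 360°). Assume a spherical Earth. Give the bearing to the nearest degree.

339°

Δλ = 153.80 − -145.82 = 299.62°; wrapped into (−180°, 180°]: -60.38°.
θ = atan2( sin Δλ · cos φ₂ , cos φ₁ · sin φ₂ − sin φ₁ · cos φ₂ · cos Δλ )
  = atan2(-0.31663, 0.83376) = -20.795° → normalised to [0°, 360°): 339.205°.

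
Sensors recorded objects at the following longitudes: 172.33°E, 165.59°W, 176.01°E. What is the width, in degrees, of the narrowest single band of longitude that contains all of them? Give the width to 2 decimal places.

22.08°

Sort the longitudes: -165.59°, +172.33°, +176.01°.
Eastward gaps between consecutive values (wrapping around): 337.92°, 3.68°, 18.40°.
Largest gap = 337.92° ⇒ minimal covering band is its complement: 360° − 337.92° = 22.08°.
Band runs from +172.33° eastward to -165.59°, crossing the antimeridian.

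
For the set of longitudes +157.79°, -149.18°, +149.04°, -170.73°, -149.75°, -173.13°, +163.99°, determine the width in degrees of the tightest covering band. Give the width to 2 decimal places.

61.78°

Sort the longitudes: -173.13°, -170.73°, -149.75°, -149.18°, +149.04°, +157.79°, +163.99°.
Eastward gaps between consecutive values (wrapping around): 2.40°, 20.98°, 0.57°, 298.22°, 8.75°, 6.20°, 22.88°.
Largest gap = 298.22° ⇒ minimal covering band is its complement: 360° − 298.22° = 61.78°.
Band runs from +149.04° eastward to -149.18°, crossing the antimeridian.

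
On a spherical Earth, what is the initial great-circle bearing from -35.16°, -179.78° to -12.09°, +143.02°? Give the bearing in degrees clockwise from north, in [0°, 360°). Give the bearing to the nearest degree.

Δλ = 143.02 − -179.78 = 322.80°; wrapped into (−180°, 180°]: -37.20°.
θ = atan2( sin Δλ · cos φ₂ , cos φ₁ · sin φ₂ − sin φ₁ · cos φ₂ · cos Δλ )
  = atan2(-0.59119, 0.27728) = -64.872° → normalised to [0°, 360°): 295.128°.

295°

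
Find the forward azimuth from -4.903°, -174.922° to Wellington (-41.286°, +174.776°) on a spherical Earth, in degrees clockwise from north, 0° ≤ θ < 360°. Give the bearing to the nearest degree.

Δλ = 174.776 − -174.922 = 349.698°; wrapped into (−180°, 180°]: -10.302°.
θ = atan2( sin Δλ · cos φ₂ , cos φ₁ · sin φ₂ − sin φ₁ · cos φ₂ · cos Δλ )
  = atan2(-0.13438, -0.59422) = -167.257° → normalised to [0°, 360°): 192.743°.

193°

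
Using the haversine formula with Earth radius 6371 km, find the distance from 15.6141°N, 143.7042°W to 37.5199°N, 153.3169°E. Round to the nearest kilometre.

6591 km

Δλ = 153.3169 − -143.7042 = 297.0211°; wrapped into (−180°, 180°]: -62.9789°.
Δφ = 37.5199 − 15.6141 = 21.9058°.
a = sin²(Δφ/2) + cos φ₁ · cos φ₂ · sin²(Δλ/2) = 0.244516.
c = 2·atan2(√a, √(1−a)) = 1.03449 rad → d = 6371·c ≈ 6590.71 km.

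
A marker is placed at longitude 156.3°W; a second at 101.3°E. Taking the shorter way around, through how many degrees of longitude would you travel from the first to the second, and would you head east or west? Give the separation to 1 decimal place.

Raw difference: 101.3 − -156.3 = 257.6°.
Normalise into (−180°, 180°]: 257.6° − 360° = -102.4°.
Negative ⇒ the second point lies to the west; separation 102.4°.

102.4° west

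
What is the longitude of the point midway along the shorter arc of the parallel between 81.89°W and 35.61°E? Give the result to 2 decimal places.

23.14°W

Signed shortest Δλ from -81.89° to +35.61° is +117.50°.
Midpoint longitude = -81.89° + (+117.50°)/2 = -81.89° + 58.75° = -23.14°.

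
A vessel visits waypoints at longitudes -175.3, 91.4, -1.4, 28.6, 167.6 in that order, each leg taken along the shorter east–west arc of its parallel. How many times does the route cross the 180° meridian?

Leg 1: -175.3° → +91.4°, shortest Δλ = -93.3° (west) — crosses 180°.
Leg 2: +91.4° → -1.4°, shortest Δλ = -92.8° (west) — does not cross 180°.
Leg 3: -1.4° → +28.6°, shortest Δλ = 30.0° (east) — does not cross 180°.
Leg 4: +28.6° → +167.6°, shortest Δλ = 139.0° (east) — does not cross 180°.
Total crossings: 1.

1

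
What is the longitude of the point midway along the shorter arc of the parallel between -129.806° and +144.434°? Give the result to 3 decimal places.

-172.686°

Signed shortest Δλ from -129.806° to +144.434° is -85.760°.
Midpoint longitude = -129.806° + (-85.760°)/2 = -129.806° − 42.880° = -172.686°.
(The naïve average (-129.806 + +144.434)/2 = 7.314° is on the wrong side of the globe.)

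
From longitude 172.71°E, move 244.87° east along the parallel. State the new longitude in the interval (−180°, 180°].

57.58°E

Start at +172.71°; shift +244.87° → +417.58°.
+417.58° lies outside (−180°, 180°]; subtract 360° → +57.58°.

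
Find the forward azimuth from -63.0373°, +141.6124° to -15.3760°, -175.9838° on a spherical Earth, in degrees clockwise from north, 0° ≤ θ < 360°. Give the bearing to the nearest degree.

Δλ = -175.9838 − 141.6124 = -317.5962°; wrapped into (−180°, 180°]: 42.4038°.
θ = atan2( sin Δλ · cos φ₂ , cos φ₁ · sin φ₂ − sin φ₁ · cos φ₂ · cos Δλ )
  = atan2(0.65021, 0.51437) = 51.653° → normalised to [0°, 360°): 51.653°.

52°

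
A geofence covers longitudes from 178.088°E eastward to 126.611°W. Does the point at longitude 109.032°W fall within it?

No

Band width going east from +178.088° to -126.611°: ((-126.611 − 178.088) mod 360) = 55.301°.
Offset of -109.032° east of the west edge: ((-109.032 − 178.088) mod 360) = 72.880°.
72.880° > 55.301° ⇒ outside.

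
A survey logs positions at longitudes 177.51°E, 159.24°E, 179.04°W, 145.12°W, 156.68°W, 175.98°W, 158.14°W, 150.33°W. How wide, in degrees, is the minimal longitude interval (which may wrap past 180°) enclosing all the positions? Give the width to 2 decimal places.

Sort the longitudes: -179.04°, -175.98°, -158.14°, -156.68°, -150.33°, -145.12°, +159.24°, +177.51°.
Eastward gaps between consecutive values (wrapping around): 3.06°, 17.84°, 1.46°, 6.35°, 5.21°, 304.36°, 18.27°, 3.45°.
Largest gap = 304.36° ⇒ minimal covering band is its complement: 360° − 304.36° = 55.64°.
Band runs from +159.24° eastward to -145.12°, crossing the antimeridian.

55.64°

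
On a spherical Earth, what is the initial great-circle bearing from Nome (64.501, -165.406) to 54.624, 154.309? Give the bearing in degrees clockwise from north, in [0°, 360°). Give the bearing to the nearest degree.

Δλ = 154.309 − -165.406 = 319.715°; wrapped into (−180°, 180°]: -40.285°.
θ = atan2( sin Δλ · cos φ₂ , cos φ₁ · sin φ₂ − sin φ₁ · cos φ₂ · cos Δλ )
  = atan2(-0.37434, -0.04761) = -97.248° → normalised to [0°, 360°): 262.752°.

263°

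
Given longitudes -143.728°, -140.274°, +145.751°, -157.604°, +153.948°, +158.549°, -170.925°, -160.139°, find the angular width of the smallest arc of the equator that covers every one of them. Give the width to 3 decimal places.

73.975°

Sort the longitudes: -170.925°, -160.139°, -157.604°, -143.728°, -140.274°, +145.751°, +153.948°, +158.549°.
Eastward gaps between consecutive values (wrapping around): 10.786°, 2.535°, 13.876°, 3.454°, 286.025°, 8.197°, 4.601°, 30.526°.
Largest gap = 286.025° ⇒ minimal covering band is its complement: 360° − 286.025° = 73.975°.
Band runs from +145.751° eastward to -140.274°, crossing the antimeridian.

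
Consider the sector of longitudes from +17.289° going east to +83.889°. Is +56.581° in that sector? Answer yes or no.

Yes

Band width going east from +17.289° to +83.889°: ((83.889 − 17.289) mod 360) = 66.600°.
Offset of +56.581° east of the west edge: ((56.581 − 17.289) mod 360) = 39.292°.
39.292° ≤ 66.600° ⇒ inside.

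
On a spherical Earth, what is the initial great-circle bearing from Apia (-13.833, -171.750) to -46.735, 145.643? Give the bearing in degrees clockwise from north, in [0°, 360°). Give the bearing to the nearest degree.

Δλ = 145.643 − -171.750 = 317.393°; wrapped into (−180°, 180°]: -42.607°.
θ = atan2( sin Δλ · cos φ₂ , cos φ₁ · sin φ₂ − sin φ₁ · cos φ₂ · cos Δλ )
  = atan2(-0.46397, -0.58646) = -141.651° → normalised to [0°, 360°): 218.349°.

218°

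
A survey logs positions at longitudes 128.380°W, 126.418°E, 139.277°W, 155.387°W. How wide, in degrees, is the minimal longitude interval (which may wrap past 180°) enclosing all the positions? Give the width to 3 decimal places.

105.202°

Sort the longitudes: -155.387°, -139.277°, -128.380°, +126.418°.
Eastward gaps between consecutive values (wrapping around): 16.110°, 10.897°, 254.798°, 78.195°.
Largest gap = 254.798° ⇒ minimal covering band is its complement: 360° − 254.798° = 105.202°.
Band runs from +126.418° eastward to -128.380°, crossing the antimeridian.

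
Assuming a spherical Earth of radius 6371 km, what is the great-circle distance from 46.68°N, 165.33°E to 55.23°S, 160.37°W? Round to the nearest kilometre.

Δλ = -160.37 − 165.33 = -325.70°; wrapped into (−180°, 180°]: 34.30°.
Δφ = -55.23 − 46.68 = -101.91°.
a = sin²(Δφ/2) + cos φ₁ · cos φ₂ · sin²(Δλ/2) = 0.637208.
c = 2·atan2(√a, √(1−a)) = 1.84878 rad → d = 6371·c ≈ 11778.56 km.

11779 km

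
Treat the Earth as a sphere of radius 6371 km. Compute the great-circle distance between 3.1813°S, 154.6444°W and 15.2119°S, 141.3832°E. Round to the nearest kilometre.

7124 km

Δλ = 141.3832 − -154.6444 = 296.0276°; wrapped into (−180°, 180°]: -63.9724°.
Δφ = -15.2119 − -3.1813 = -12.0306°.
a = sin²(Δφ/2) + cos φ₁ · cos φ₂ · sin²(Δλ/2) = 0.281331.
c = 2·atan2(√a, √(1−a)) = 1.11816 rad → d = 6371·c ≈ 7123.80 km.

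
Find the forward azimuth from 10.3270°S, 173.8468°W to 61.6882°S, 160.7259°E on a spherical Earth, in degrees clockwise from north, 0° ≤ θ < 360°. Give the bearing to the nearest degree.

Δλ = 160.7259 − -173.8468 = 334.5727°; wrapped into (−180°, 180°]: -25.4273°.
θ = atan2( sin Δλ · cos φ₂ , cos φ₁ · sin φ₂ − sin φ₁ · cos φ₂ · cos Δλ )
  = atan2(-0.20363, -0.78933) = -165.534° → normalised to [0°, 360°): 194.466°.

194°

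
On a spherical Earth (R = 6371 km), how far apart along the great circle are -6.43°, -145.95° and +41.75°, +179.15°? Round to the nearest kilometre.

Δλ = 179.15 − -145.95 = 325.10°; wrapped into (−180°, 180°]: -34.90°.
Δφ = 41.75 − -6.43 = 48.18°.
a = sin²(Δφ/2) + cos φ₁ · cos φ₂ · sin²(Δλ/2) = 0.233270.
c = 2·atan2(√a, √(1−a)) = 1.00811 rad → d = 6371·c ≈ 6422.67 km.

6423 km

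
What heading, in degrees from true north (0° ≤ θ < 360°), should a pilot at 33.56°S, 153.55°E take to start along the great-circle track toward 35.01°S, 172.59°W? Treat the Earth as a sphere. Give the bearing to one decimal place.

102.6°

Δλ = -172.59 − 153.55 = -326.14°; wrapped into (−180°, 180°]: 33.86°.
θ = atan2( sin Δλ · cos φ₂ , cos φ₁ · sin φ₂ − sin φ₁ · cos φ₂ · cos Δλ )
  = atan2(0.45635, -0.10210) = 102.611° → normalised to [0°, 360°): 102.611°.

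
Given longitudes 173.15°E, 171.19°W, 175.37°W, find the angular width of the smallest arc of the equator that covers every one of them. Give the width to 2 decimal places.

Sort the longitudes: -175.37°, -171.19°, +173.15°.
Eastward gaps between consecutive values (wrapping around): 4.18°, 344.34°, 11.48°.
Largest gap = 344.34° ⇒ minimal covering band is its complement: 360° − 344.34° = 15.66°.
Band runs from +173.15° eastward to -171.19°, crossing the antimeridian.

15.66°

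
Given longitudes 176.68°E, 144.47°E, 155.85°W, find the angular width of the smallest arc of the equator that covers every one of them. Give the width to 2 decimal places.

Sort the longitudes: -155.85°, +144.47°, +176.68°.
Eastward gaps between consecutive values (wrapping around): 300.32°, 32.21°, 27.47°.
Largest gap = 300.32° ⇒ minimal covering band is its complement: 360° − 300.32° = 59.68°.
Band runs from +144.47° eastward to -155.85°, crossing the antimeridian.

59.68°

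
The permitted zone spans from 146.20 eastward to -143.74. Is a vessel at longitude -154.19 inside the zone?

Band width going east from +146.20° to -143.74°: ((-143.74 − 146.20) mod 360) = 70.06°.
Offset of -154.19° east of the west edge: ((-154.19 − 146.20) mod 360) = 59.61°.
59.61° ≤ 70.06° ⇒ inside.

Yes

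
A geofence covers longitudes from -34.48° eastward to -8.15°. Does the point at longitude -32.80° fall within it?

Yes

Band width going east from -34.48° to -8.15°: ((-8.15 − -34.48) mod 360) = 26.33°.
Offset of -32.80° east of the west edge: ((-32.80 − -34.48) mod 360) = 1.68°.
1.68° ≤ 26.33° ⇒ inside.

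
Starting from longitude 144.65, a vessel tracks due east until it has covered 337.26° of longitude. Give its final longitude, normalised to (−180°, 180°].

+121.91°

Start at +144.65°; shift +337.26° → +481.91°.
+481.91° lies outside (−180°, 180°]; subtract 360° → +121.91°.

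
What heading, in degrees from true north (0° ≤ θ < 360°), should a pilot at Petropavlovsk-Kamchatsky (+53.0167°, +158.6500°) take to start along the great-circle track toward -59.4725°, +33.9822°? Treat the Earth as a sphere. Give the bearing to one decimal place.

Δλ = 33.9822 − 158.6500 = -124.6678°.
θ = atan2( sin Δλ · cos φ₂ , cos φ₁ · sin φ₂ − sin φ₁ · cos φ₂ · cos Δλ )
  = atan2(-0.41777, -0.28739) = -124.525° → normalised to [0°, 360°): 235.475°.

235.5°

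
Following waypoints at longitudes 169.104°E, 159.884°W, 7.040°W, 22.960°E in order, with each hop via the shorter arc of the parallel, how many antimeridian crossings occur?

1

Leg 1: +169.104° → -159.884°, shortest Δλ = 31.012° (east) — crosses 180°.
Leg 2: -159.884° → -7.040°, shortest Δλ = 152.844° (east) — does not cross 180°.
Leg 3: -7.040° → +22.960°, shortest Δλ = 30.0° (east) — does not cross 180°.
Total crossings: 1.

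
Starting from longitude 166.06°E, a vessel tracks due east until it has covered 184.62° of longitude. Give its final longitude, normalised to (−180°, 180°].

9.32°W

Start at +166.06°; shift +184.62° → +350.68°.
+350.68° lies outside (−180°, 180°]; subtract 360° → -9.32°.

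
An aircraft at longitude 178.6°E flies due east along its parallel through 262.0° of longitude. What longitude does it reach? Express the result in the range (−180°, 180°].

Start at +178.6°; shift +262.0° → +440.6°.
+440.6° lies outside (−180°, 180°]; subtract 360° → +80.6°.

80.6°E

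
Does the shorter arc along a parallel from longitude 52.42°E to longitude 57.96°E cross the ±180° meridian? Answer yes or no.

Signed shortest Δλ = ((57.96 − 52.42 + 180) mod 360) − 180 = 5.54°.
Going east by 5.54° from +52.42° reaches +57.96° without touching 180°.

No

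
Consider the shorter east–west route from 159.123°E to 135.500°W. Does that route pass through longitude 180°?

Yes

Naïve |-135.500 − 159.123| = 294.623° > 180°, so the shorter arc goes the other way round — across 180°.
Signed shortest Δλ = ((-135.500 − 159.123 + 180) mod 360) − 180 = 65.377°.
Going east by 65.377° from +159.123° passes through 180° before reaching -135.500°.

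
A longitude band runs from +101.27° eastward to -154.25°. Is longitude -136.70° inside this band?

No

Band width going east from +101.27° to -154.25°: ((-154.25 − 101.27) mod 360) = 104.48°.
Offset of -136.70° east of the west edge: ((-136.70 − 101.27) mod 360) = 122.03°.
122.03° > 104.48° ⇒ outside.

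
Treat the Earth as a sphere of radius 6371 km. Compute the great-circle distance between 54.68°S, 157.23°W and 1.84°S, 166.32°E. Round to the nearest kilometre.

Δλ = 166.32 − -157.23 = 323.55°; wrapped into (−180°, 180°]: -36.45°.
Δφ = -1.84 − -54.68 = 52.84°.
a = sin²(Δφ/2) + cos φ₁ · cos φ₂ · sin²(Δλ/2) = 0.254499.
c = 2·atan2(√a, √(1−a)) = 1.05756 rad → d = 6371·c ≈ 6737.69 km.

6738 km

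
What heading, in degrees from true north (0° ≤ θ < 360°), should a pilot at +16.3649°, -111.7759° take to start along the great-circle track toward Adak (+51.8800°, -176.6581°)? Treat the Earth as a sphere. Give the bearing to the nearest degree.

Δλ = -176.6581 − -111.7759 = -64.8822°.
θ = atan2( sin Δλ · cos φ₂ , cos φ₁ · sin φ₂ − sin φ₁ · cos φ₂ · cos Δλ )
  = atan2(-0.55894, 0.68102) = -39.377° → normalised to [0°, 360°): 320.623°.

321°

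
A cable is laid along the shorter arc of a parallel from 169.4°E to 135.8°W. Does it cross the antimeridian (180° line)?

Yes

Naïve |-135.8 − 169.4| = 305.2° > 180°, so the shorter arc goes the other way round — across 180°.
Signed shortest Δλ = ((-135.8 − 169.4 + 180) mod 360) − 180 = 54.8°.
Going east by 54.8° from +169.4° passes through 180° before reaching -135.8°.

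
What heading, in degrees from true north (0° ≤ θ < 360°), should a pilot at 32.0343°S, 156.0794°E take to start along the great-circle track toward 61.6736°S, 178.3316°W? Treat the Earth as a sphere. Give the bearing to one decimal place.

158.5°

Δλ = -178.3316 − 156.0794 = -334.4110°; wrapped into (−180°, 180°]: 25.5890°.
θ = atan2( sin Δλ · cos φ₂ , cos φ₁ · sin φ₂ − sin φ₁ · cos φ₂ · cos Δλ )
  = atan2(0.20494, -0.51922) = 158.461° → normalised to [0°, 360°): 158.461°.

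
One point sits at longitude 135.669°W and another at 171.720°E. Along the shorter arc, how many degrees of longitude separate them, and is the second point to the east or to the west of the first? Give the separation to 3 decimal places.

Raw difference: 171.720 − -135.669 = 307.389°.
Normalise into (−180°, 180°]: 307.389° − 360° = -52.611°.
Negative ⇒ the second point lies to the west; separation 52.611°.

52.611° west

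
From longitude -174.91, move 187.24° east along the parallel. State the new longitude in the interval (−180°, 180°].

Start at -174.91°; shift +187.24° → +12.33°.
+12.33° already lies in (−180°, 180°].

+12.33°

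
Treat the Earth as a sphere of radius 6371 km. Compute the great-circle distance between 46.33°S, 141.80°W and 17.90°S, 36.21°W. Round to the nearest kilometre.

Δλ = -36.21 − -141.80 = 105.59°.
Δφ = -17.90 − -46.33 = 28.43°.
a = sin²(Δφ/2) + cos φ₁ · cos φ₂ · sin²(Δλ/2) = 0.477136.
c = 2·atan2(√a, √(1−a)) = 1.52505 rad → d = 6371·c ≈ 9716.10 km.

9716 km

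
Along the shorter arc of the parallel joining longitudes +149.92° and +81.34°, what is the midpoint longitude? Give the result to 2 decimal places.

+115.63°

Signed shortest Δλ from +149.92° to +81.34° is -68.58°.
Midpoint longitude = +149.92° + (-68.58°)/2 = +149.92° − 34.29° = +115.63°.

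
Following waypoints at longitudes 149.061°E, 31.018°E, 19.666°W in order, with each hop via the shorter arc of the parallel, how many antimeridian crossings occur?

Leg 1: +149.061° → +31.018°, shortest Δλ = -118.043° (west) — does not cross 180°.
Leg 2: +31.018° → -19.666°, shortest Δλ = -50.684° (west) — does not cross 180°.
Total crossings: 0.

0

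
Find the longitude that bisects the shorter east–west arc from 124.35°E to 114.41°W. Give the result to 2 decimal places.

Signed shortest Δλ from +124.35° to -114.41° is +121.24°.
Midpoint longitude = +124.35° + (+121.24°)/2 = +124.35° + 60.62° = +184.97°.
Normalise into (−180°, 180°]: -175.03°.
(The naïve average (+124.35 + -114.41)/2 = 4.97° is on the wrong side of the globe.)

175.03°W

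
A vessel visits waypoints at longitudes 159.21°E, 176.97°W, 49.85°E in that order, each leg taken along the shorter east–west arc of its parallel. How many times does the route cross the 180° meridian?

2

Leg 1: +159.21° → -176.97°, shortest Δλ = 23.82° (east) — crosses 180°.
Leg 2: -176.97° → +49.85°, shortest Δλ = -133.18° (west) — crosses 180°.
Total crossings: 2.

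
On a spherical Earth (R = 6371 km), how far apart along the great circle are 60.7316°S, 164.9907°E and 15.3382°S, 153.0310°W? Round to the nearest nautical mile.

3270 nmi

Δλ = -153.0310 − 164.9907 = -318.0217°; wrapped into (−180°, 180°]: 41.9783°.
Δφ = -15.3382 − -60.7316 = 45.3934°.
a = sin²(Δφ/2) + cos φ₁ · cos φ₂ · sin²(Δλ/2) = 0.209375.
c = 2·atan2(√a, √(1−a)) = 0.95053 rad → d = 6371·c ≈ 6055.84 km ≈ 3269.89 nmi.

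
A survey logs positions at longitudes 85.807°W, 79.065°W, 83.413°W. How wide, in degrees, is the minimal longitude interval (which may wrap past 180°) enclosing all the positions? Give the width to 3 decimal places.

Sort the longitudes: -85.807°, -83.413°, -79.065°.
Eastward gaps between consecutive values (wrapping around): 2.394°, 4.348°, 353.258°.
Largest gap = 353.258° ⇒ minimal covering band is its complement: 360° − 353.258° = 6.742°.
Band runs from -85.807° eastward to -79.065°.

6.742°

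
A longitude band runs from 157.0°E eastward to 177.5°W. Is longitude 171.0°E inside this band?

Yes

Band width going east from +157.0° to -177.5°: ((-177.5 − 157.0) mod 360) = 25.5°.
Offset of +171.0° east of the west edge: ((171.0 − 157.0) mod 360) = 14.0°.
14.0° ≤ 25.5° ⇒ inside.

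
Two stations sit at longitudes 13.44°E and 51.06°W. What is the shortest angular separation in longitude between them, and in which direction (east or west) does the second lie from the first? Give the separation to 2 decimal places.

64.50° west

Raw difference: -51.06 − 13.44 = -64.5°.
Normalise into (−180°, 180°]: -64.5° stays -64.5°.
Negative ⇒ the second point lies to the west; separation 64.50°.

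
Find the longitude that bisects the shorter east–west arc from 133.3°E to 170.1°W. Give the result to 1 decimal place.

Signed shortest Δλ from +133.3° to -170.1° is +56.6°.
Midpoint longitude = +133.3° + (+56.6°)/2 = +133.3° + 28.3° = +161.6°.
(The naïve average (+133.3 + -170.1)/2 = -18.4° is on the wrong side of the globe.)

161.6°E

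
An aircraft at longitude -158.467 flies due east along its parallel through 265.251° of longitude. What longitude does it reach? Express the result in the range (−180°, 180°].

+106.784°

Start at -158.467°; shift +265.251° → +106.784°.
+106.784° already lies in (−180°, 180°].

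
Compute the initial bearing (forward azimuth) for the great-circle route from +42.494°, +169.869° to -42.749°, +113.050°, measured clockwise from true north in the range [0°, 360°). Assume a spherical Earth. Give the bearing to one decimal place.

218.5°

Δλ = 113.050 − 169.869 = -56.819°.
θ = atan2( sin Δλ · cos φ₂ , cos φ₁ · sin φ₂ − sin φ₁ · cos φ₂ · cos Δλ )
  = atan2(-0.61460, -0.77199) = -141.476° → normalised to [0°, 360°): 218.524°.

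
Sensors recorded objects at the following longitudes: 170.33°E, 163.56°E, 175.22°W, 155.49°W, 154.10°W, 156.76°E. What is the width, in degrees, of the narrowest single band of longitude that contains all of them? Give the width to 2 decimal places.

Sort the longitudes: -175.22°, -155.49°, -154.10°, +156.76°, +163.56°, +170.33°.
Eastward gaps between consecutive values (wrapping around): 19.73°, 1.39°, 310.86°, 6.80°, 6.77°, 14.45°.
Largest gap = 310.86° ⇒ minimal covering band is its complement: 360° − 310.86° = 49.14°.
Band runs from +156.76° eastward to -154.10°, crossing the antimeridian.

49.14°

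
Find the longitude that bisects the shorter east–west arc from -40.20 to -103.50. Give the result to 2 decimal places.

Signed shortest Δλ from -40.20° to -103.50° is -63.30°.
Midpoint longitude = -40.20° + (-63.30°)/2 = -40.20° − 31.65° = -71.85°.

-71.85°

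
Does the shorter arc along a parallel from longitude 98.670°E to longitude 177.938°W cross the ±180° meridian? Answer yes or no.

Naïve |-177.938 − 98.670| = 276.608° > 180°, so the shorter arc goes the other way round — across 180°.
Signed shortest Δλ = ((-177.938 − 98.670 + 180) mod 360) − 180 = 83.392°.
Going east by 83.392° from +98.670° passes through 180° before reaching -177.938°.

Yes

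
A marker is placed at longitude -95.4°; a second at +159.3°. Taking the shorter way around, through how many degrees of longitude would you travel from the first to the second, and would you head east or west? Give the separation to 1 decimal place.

Raw difference: 159.3 − -95.4 = 254.7°.
Normalise into (−180°, 180°]: 254.7° − 360° = -105.3°.
Negative ⇒ the second point lies to the west; separation 105.3°.

105.3° west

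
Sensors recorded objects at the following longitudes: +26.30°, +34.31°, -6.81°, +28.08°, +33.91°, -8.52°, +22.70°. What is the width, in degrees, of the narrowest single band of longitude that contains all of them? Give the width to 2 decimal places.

42.83°

Sort the longitudes: -8.52°, -6.81°, +22.70°, +26.30°, +28.08°, +33.91°, +34.31°.
Eastward gaps between consecutive values (wrapping around): 1.71°, 29.51°, 3.60°, 1.78°, 5.83°, 0.40°, 317.17°.
Largest gap = 317.17° ⇒ minimal covering band is its complement: 360° − 317.17° = 42.83°.
Band runs from -8.52° eastward to +34.31°.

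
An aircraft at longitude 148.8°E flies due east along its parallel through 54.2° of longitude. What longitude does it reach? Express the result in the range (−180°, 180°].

Start at +148.8°; shift +54.2° → +203.0°.
+203.0° lies outside (−180°, 180°]; subtract 360° → -157.0°.

157.0°W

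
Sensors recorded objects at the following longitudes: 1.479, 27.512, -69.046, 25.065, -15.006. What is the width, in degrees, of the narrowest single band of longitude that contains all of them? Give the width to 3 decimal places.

96.558°

Sort the longitudes: -69.046°, -15.006°, +1.479°, +25.065°, +27.512°.
Eastward gaps between consecutive values (wrapping around): 54.040°, 16.485°, 23.586°, 2.447°, 263.442°.
Largest gap = 263.442° ⇒ minimal covering band is its complement: 360° − 263.442° = 96.558°.
Band runs from -69.046° eastward to +27.512°.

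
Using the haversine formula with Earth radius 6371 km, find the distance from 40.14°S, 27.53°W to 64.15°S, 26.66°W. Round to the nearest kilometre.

Δλ = -26.66 − -27.53 = 0.87°.
Δφ = -64.15 − -40.14 = -24.01°.
a = sin²(Δφ/2) + cos φ₁ · cos φ₂ · sin²(Δλ/2) = 0.043282.
c = 2·atan2(√a, √(1−a)) = 0.41915 rad → d = 6371·c ≈ 2670.39 km.

2670 km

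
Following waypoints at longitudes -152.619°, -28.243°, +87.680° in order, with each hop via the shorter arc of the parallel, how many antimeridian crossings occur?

0

Leg 1: -152.619° → -28.243°, shortest Δλ = 124.376° (east) — does not cross 180°.
Leg 2: -28.243° → +87.680°, shortest Δλ = 115.923° (east) — does not cross 180°.
Total crossings: 0.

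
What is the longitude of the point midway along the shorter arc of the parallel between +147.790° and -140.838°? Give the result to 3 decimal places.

-176.524°

Signed shortest Δλ from +147.790° to -140.838° is +71.372°.
Midpoint longitude = +147.790° + (+71.372°)/2 = +147.790° + 35.686° = +183.476°.
Normalise into (−180°, 180°]: -176.524°.
(The naïve average (+147.790 + -140.838)/2 = 3.476° is on the wrong side of the globe.)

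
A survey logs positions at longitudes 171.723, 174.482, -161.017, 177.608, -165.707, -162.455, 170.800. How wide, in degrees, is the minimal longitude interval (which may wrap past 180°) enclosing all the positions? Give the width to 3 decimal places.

28.183°

Sort the longitudes: -165.707°, -162.455°, -161.017°, +170.800°, +171.723°, +174.482°, +177.608°.
Eastward gaps between consecutive values (wrapping around): 3.252°, 1.438°, 331.817°, 0.923°, 2.759°, 3.126°, 16.685°.
Largest gap = 331.817° ⇒ minimal covering band is its complement: 360° − 331.817° = 28.183°.
Band runs from +170.800° eastward to -161.017°, crossing the antimeridian.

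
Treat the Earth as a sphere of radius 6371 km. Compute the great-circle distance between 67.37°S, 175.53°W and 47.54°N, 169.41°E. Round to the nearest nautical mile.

6933 nmi

Δλ = 169.41 − -175.53 = 344.94°; wrapped into (−180°, 180°]: -15.06°.
Δφ = 47.54 − -67.37 = 114.91°.
a = sin²(Δφ/2) + cos φ₁ · cos φ₂ · sin²(Δλ/2) = 0.715058.
c = 2·atan2(√a, √(1−a)) = 2.01542 rad → d = 6371·c ≈ 12840.22 km ≈ 6933.17 nmi.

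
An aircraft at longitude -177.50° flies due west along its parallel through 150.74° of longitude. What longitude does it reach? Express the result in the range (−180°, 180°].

+31.76°

Start at -177.50°; shift −150.74° → -328.24°.
-328.24° lies outside (−180°, 180°]; add 360° → +31.76°.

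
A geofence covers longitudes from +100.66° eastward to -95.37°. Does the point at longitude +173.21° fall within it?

Band width going east from +100.66° to -95.37°: ((-95.37 − 100.66) mod 360) = 163.97°.
Offset of +173.21° east of the west edge: ((173.21 − 100.66) mod 360) = 72.55°.
72.55° ≤ 163.97° ⇒ inside.

Yes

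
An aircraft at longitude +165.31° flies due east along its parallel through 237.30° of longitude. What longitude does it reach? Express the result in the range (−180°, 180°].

Start at +165.31°; shift +237.30° → +402.61°.
+402.61° lies outside (−180°, 180°]; subtract 360° → +42.61°.

+42.61°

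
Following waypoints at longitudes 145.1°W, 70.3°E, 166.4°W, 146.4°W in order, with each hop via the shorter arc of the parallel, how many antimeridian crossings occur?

Leg 1: -145.1° → +70.3°, shortest Δλ = -144.6° (west) — crosses 180°.
Leg 2: +70.3° → -166.4°, shortest Δλ = 123.3° (east) — crosses 180°.
Leg 3: -166.4° → -146.4°, shortest Δλ = 20.0° (east) — does not cross 180°.
Total crossings: 2.

2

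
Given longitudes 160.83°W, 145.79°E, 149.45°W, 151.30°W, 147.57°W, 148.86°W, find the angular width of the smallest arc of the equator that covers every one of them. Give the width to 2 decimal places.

66.64°

Sort the longitudes: -160.83°, -151.30°, -149.45°, -148.86°, -147.57°, +145.79°.
Eastward gaps between consecutive values (wrapping around): 9.53°, 1.85°, 0.59°, 1.29°, 293.36°, 53.38°.
Largest gap = 293.36° ⇒ minimal covering band is its complement: 360° − 293.36° = 66.64°.
Band runs from +145.79° eastward to -147.57°, crossing the antimeridian.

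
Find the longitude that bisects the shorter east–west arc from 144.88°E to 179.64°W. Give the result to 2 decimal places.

162.62°E

Signed shortest Δλ from +144.88° to -179.64° is +35.48°.
Midpoint longitude = +144.88° + (+35.48°)/2 = +144.88° + 17.74° = +162.62°.
(The naïve average (+144.88 + -179.64)/2 = -17.38° is on the wrong side of the globe.)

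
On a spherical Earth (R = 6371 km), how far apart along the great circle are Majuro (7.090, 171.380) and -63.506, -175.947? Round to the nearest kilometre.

7923 km

Δλ = -175.947 − 171.380 = -347.327°; wrapped into (−180°, 180°]: 12.673°.
Δφ = -63.506 − 7.090 = -70.596°.
a = sin²(Δφ/2) + cos φ₁ · cos φ₂ · sin²(Δλ/2) = 0.339279.
c = 2·atan2(√a, √(1−a)) = 1.24354 rad → d = 6371·c ≈ 7922.62 km.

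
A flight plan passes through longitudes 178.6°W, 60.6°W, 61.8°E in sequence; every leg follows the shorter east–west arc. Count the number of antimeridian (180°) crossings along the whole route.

Leg 1: -178.6° → -60.6°, shortest Δλ = 118.0° (east) — does not cross 180°.
Leg 2: -60.6° → +61.8°, shortest Δλ = 122.4° (east) — does not cross 180°.
Total crossings: 0.

0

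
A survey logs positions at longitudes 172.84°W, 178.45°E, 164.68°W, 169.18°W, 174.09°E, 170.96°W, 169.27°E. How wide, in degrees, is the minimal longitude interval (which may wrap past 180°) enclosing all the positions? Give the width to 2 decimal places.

26.05°

Sort the longitudes: -172.84°, -170.96°, -169.18°, -164.68°, +169.27°, +174.09°, +178.45°.
Eastward gaps between consecutive values (wrapping around): 1.88°, 1.78°, 4.50°, 333.95°, 4.82°, 4.36°, 8.71°.
Largest gap = 333.95° ⇒ minimal covering band is its complement: 360° − 333.95° = 26.05°.
Band runs from +169.27° eastward to -164.68°, crossing the antimeridian.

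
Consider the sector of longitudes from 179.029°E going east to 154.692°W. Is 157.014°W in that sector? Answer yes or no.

Yes

Band width going east from +179.029° to -154.692°: ((-154.692 − 179.029) mod 360) = 26.279°.
Offset of -157.014° east of the west edge: ((-157.014 − 179.029) mod 360) = 23.957°.
23.957° ≤ 26.279° ⇒ inside.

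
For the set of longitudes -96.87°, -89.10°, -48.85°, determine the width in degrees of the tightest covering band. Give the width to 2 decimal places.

Sort the longitudes: -96.87°, -89.10°, -48.85°.
Eastward gaps between consecutive values (wrapping around): 7.77°, 40.25°, 311.98°.
Largest gap = 311.98° ⇒ minimal covering band is its complement: 360° − 311.98° = 48.02°.
Band runs from -96.87° eastward to -48.85°.

48.02°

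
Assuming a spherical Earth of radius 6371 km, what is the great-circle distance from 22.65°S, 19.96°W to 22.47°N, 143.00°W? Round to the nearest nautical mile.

7670 nmi

Δλ = -143.00 − -19.96 = -123.04°.
Δφ = 22.47 − -22.65 = 45.12°.
a = sin²(Δφ/2) + cos φ₁ · cos φ₂ · sin²(Δλ/2) = 0.806079.
c = 2·atan2(√a, √(1−a)) = 2.22958 rad → d = 6371·c ≈ 14204.67 km ≈ 7669.91 nmi.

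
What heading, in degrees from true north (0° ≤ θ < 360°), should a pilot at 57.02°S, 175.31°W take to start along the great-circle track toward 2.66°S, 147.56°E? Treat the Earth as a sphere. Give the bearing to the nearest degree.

Δλ = 147.56 − -175.31 = 322.87°; wrapped into (−180°, 180°]: -37.13°.
θ = atan2( sin Δλ · cos φ₂ , cos φ₁ · sin φ₂ − sin φ₁ · cos φ₂ · cos Δλ )
  = atan2(-0.60298, 0.64281) = -43.168° → normalised to [0°, 360°): 316.832°.

317°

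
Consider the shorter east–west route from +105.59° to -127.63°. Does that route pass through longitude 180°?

Naïve |-127.63 − 105.59| = 233.22° > 180°, so the shorter arc goes the other way round — across 180°.
Signed shortest Δλ = ((-127.63 − 105.59 + 180) mod 360) − 180 = 126.78°.
Going east by 126.78° from +105.59° passes through 180° before reaching -127.63°.

Yes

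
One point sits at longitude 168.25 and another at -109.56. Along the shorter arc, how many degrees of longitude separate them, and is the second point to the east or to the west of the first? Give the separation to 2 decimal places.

82.19° east

Raw difference: -109.56 − 168.25 = -277.81°.
Normalise into (−180°, 180°]: -277.81° + 360° = 82.19°.
Positive ⇒ the second point lies to the east; separation 82.19°.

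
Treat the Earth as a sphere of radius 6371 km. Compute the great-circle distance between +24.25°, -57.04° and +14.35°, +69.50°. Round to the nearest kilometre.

12798 km

Δλ = 69.50 − -57.04 = 126.54°.
Δφ = 14.35 − 24.25 = -9.90°.
a = sin²(Δφ/2) + cos φ₁ · cos φ₂ · sin²(Δλ/2) = 0.712058.
c = 2·atan2(√a, √(1−a)) = 2.00878 rad → d = 6371·c ≈ 12797.96 km.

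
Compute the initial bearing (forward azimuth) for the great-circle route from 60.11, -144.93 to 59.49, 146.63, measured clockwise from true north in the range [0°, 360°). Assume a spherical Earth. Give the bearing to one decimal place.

299.5°

Δλ = 146.63 − -144.93 = 291.56°; wrapped into (−180°, 180°]: -68.44°.
θ = atan2( sin Δλ · cos φ₂ , cos φ₁ · sin φ₂ − sin φ₁ · cos φ₂ · cos Δλ )
  = atan2(-0.47217, 0.26759) = -60.459° → normalised to [0°, 360°): 299.541°.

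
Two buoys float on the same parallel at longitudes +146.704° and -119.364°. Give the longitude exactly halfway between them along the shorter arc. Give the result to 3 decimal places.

-166.330°

Signed shortest Δλ from +146.704° to -119.364° is +93.932°.
Midpoint longitude = +146.704° + (+93.932°)/2 = +146.704° + 46.966° = +193.670°.
Normalise into (−180°, 180°]: -166.330°.
(The naïve average (+146.704 + -119.364)/2 = 13.67° is on the wrong side of the globe.)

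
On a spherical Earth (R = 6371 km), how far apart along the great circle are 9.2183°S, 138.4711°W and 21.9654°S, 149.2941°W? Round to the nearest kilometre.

1829 km

Δλ = -149.2941 − -138.4711 = -10.8230°.
Δφ = -21.9654 − -9.2183 = -12.7471°.
a = sin²(Δφ/2) + cos φ₁ · cos φ₂ · sin²(Δλ/2) = 0.020465.
c = 2·atan2(√a, √(1−a)) = 0.28710 rad → d = 6371·c ≈ 1829.10 km.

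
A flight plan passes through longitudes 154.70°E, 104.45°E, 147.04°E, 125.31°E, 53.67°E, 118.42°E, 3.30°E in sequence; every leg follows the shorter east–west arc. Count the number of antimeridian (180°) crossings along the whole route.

Leg 1: +154.70° → +104.45°, shortest Δλ = -50.25° (west) — does not cross 180°.
Leg 2: +104.45° → +147.04°, shortest Δλ = 42.59° (east) — does not cross 180°.
Leg 3: +147.04° → +125.31°, shortest Δλ = -21.73° (west) — does not cross 180°.
Leg 4: +125.31° → +53.67°, shortest Δλ = -71.64° (west) — does not cross 180°.
Leg 5: +53.67° → +118.42°, shortest Δλ = 64.75° (east) — does not cross 180°.
Leg 6: +118.42° → +3.30°, shortest Δλ = -115.12° (west) — does not cross 180°.
Total crossings: 0.

0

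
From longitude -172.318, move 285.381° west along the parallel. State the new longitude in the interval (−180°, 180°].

-97.699°

Start at -172.318°; shift −285.381° → -457.699°.
-457.699° lies outside (−180°, 180°]; add 360° → -97.699°.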